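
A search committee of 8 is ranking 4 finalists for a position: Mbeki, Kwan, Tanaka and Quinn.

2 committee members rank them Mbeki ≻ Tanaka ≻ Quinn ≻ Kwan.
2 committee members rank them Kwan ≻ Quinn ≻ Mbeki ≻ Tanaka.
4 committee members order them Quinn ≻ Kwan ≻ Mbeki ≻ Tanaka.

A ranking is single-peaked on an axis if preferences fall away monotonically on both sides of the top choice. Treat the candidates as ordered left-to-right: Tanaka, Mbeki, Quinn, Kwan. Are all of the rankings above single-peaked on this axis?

yes

Axis positions: Tanaka=1, Mbeki=2, Quinn=3, Kwan=4.
Faction 1 (peak Mbeki at position 2): ranking walks positions 2-1-3-4, expanding outward from the peak — single-peaked.
Faction 2 (peak Kwan at position 4): ranking walks positions 4-3-2-1, expanding outward from the peak — single-peaked.
Faction 3 (peak Quinn at position 3): ranking walks positions 3-4-2-1, expanding outward from the peak — single-peaked.
Every ranking is single-peaked on this axis.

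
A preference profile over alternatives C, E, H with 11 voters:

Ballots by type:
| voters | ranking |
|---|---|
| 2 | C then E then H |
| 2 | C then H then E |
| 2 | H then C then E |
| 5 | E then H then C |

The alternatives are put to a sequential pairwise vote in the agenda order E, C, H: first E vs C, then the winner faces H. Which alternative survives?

H

Round 1: E vs C — 5–6, C advances.
Round 2: C vs H — 4–7, H advances.
H survives the agenda.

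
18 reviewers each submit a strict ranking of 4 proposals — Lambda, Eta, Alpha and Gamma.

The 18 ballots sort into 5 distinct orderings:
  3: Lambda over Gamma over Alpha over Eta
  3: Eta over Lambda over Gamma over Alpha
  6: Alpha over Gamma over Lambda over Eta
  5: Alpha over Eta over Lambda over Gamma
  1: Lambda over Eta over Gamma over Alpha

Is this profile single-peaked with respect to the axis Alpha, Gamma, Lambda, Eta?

no

Axis positions: Alpha=1, Gamma=2, Lambda=3, Eta=4.
Faction 1 (peak Lambda at position 3): ranking walks positions 3-2-1-4, expanding outward from the peak — single-peaked.
Faction 2 (peak Eta at position 4): ranking walks positions 4-3-2-1, expanding outward from the peak — single-peaked.
Faction 3 (peak Alpha at position 1): ranking walks positions 1-2-3-4, expanding outward from the peak — single-peaked.
Faction 4: ranking walks positions 1-4-3-2; Eta is ranked above Gamma even though Gamma lies between Eta and the peak Alpha on the axis — preferences dip and rise again. Not single-peaked.
Faction 5 (peak Lambda at position 3): ranking walks positions 3-4-2-1, expanding outward from the peak — single-peaked.
Faction 4 violates single-peakedness, so the profile is not single-peaked on this axis.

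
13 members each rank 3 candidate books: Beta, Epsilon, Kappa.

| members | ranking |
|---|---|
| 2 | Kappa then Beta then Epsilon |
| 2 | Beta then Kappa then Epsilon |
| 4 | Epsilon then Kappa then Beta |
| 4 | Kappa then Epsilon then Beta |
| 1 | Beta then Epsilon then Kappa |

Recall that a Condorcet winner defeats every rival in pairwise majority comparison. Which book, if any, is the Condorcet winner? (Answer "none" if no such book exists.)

Head-to-head results (13 members):
Beta vs Epsilon: Epsilon, 8–5.
Beta–Kappa: Kappa 10–3.
Epsilon vs Kappa: Kappa wins 8–5.
Kappa defeats every rival head-to-head and is the Condorcet winner.

Kappa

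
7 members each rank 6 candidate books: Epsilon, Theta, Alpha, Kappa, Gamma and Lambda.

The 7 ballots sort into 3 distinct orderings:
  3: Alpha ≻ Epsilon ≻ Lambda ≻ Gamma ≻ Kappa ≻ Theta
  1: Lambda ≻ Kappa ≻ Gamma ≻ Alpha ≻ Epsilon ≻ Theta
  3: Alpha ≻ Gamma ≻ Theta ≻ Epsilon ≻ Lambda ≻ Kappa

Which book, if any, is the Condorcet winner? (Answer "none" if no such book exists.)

Pairwise majorities:
Epsilon vs Theta: Epsilon preferred on 3+1 = 4 ballots; Epsilon wins 4–3.
Epsilon vs Alpha: Epsilon preferred on 0 ballots; Alpha wins 7–0.
Epsilon vs Kappa: 6 to 1, Epsilon.
Epsilon vs Gamma: Epsilon preferred on 3 ballots; Gamma wins 4–3.
Epsilon vs Lambda: 3+3 = 6 for Epsilon, 1 for Lambda — Epsilon by 6–1.
Theta vs Alpha: 0 for Theta, 7 for Alpha — Alpha by 7–0.
Theta vs Kappa: Theta preferred on 3 ballots; Kappa wins 4–3.
Theta vs Gamma: Theta is ranked higher on 0 ballots, Gamma on 7. Gamma wins 7–0.
Theta vs Lambda: 3 to 4, Lambda.
Alpha vs Kappa: Alpha preferred on 3+3 = 6 ballots; Alpha wins 6–1.
Alpha vs Gamma: 6 to 1, Alpha.
Alpha vs Lambda: Alpha preferred on 3+3 = 6 ballots; Alpha wins 6–1.
Kappa vs Gamma: Kappa is ranked higher on 1 ballot, Gamma on 6. Gamma wins 6–1.
Kappa vs Lambda: Kappa preferred on 0 ballots; Lambda wins 7–0.
Gamma vs Lambda: 3 to 4, Lambda.
Alpha defeats every rival head-to-head and is the Condorcet winner.

Alpha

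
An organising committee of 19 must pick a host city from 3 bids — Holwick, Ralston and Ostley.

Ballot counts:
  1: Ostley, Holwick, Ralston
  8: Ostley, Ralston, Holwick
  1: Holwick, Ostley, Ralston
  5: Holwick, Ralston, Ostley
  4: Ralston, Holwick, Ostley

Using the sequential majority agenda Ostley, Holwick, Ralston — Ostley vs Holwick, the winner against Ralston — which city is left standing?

Ralston

Round 1: Ostley vs Holwick — 9–10, Holwick advances.
Round 2: Holwick vs Ralston — 7–12, Ralston advances.
Ralston survives the agenda.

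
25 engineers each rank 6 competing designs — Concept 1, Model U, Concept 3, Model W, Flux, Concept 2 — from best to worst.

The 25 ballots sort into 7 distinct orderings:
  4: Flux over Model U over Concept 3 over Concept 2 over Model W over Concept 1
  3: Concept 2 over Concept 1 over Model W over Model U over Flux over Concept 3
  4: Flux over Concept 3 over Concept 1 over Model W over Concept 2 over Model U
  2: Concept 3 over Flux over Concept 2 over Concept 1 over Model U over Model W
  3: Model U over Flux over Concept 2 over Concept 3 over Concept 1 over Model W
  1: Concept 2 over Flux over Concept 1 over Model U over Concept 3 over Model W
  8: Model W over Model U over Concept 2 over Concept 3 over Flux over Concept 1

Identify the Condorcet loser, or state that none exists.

Head-to-head results (25 engineers):
Concept 1 vs Model U: Model U, 15–10.
Concept 1–Concept 3: Concept 3 21–4.
Concept 1 vs Model W: 13 to 12, Concept 1.
Concept 1 vs Flux: Concept 1 is ranked higher on 3 ballots, Flux on 22. Flux wins 22–3.
Concept 1 vs Concept 2: Concept 1 preferred on 4 ballots; Concept 2 wins 21–4.
Model U vs Concept 3: Model U is ranked higher on 4+3+3+1+8 = 19 ballots, Concept 3 on 6. Model U wins 19–6.
Model U vs Model W: Model W wins 15–10.
Model U vs Flux: Model U wins 14–11.
Model U vs Concept 2: Model U, 15–10.
Concept 3 vs Model W: Concept 3, 14–11.
Concept 3 vs Flux: 2+8 = 10 for Concept 3, 15 for Flux — Flux by 15–10.
Concept 3 vs Concept 2: Concept 2 wins 15–10.
Model W vs Flux: 11 to 14, Flux.
Model W vs Concept 2: Concept 2 wins 13–12.
Flux vs Concept 2: 4+4+2+3 = 13 for Flux, 12 for Concept 2 — Flux by 13–12.
Each design has at least one pairwise win (Concept 1 beats Model W; Model U beats Concept 1; Concept 3 beats Concept 1; Model W beats Model U; Flux beats Concept 1; Concept 2 beats Concept 1) — no Condorcet loser.

none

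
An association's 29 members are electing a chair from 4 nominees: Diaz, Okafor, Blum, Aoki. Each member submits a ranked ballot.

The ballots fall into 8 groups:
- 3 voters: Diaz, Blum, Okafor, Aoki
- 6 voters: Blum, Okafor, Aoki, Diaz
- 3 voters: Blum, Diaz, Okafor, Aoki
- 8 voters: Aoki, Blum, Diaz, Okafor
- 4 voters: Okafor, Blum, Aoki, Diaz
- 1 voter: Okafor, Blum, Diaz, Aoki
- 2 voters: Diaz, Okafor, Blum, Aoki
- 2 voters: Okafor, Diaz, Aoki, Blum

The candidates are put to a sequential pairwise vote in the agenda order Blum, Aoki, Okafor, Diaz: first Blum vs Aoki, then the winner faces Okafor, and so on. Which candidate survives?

Round 1: Blum vs Aoki — 19–10, Blum advances.
Round 2: Blum vs Okafor — 20–9, Blum advances.
Round 3: Blum vs Diaz — 22–7, Blum advances.
Blum survives the agenda.

Blum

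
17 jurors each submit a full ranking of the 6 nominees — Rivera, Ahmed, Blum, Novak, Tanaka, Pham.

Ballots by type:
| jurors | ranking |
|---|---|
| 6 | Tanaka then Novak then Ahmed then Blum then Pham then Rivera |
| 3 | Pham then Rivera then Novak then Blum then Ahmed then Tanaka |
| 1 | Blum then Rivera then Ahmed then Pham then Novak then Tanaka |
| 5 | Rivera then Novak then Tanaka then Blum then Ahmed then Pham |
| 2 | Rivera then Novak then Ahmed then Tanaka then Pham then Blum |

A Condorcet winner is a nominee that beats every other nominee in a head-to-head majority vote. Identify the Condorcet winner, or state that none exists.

none

Head-to-head results (17 jurors):
Rivera vs Ahmed: Rivera is ranked higher on 3+1+5+2 = 11 ballots, Ahmed on 6. Rivera wins 11–6.
Rivera vs Blum: Rivera preferred on 3+5+2 = 10 ballots; Rivera wins 10–7.
Rivera vs Novak: Rivera preferred on 3+1+5+2 = 11 ballots; Rivera wins 11–6.
Rivera vs Tanaka: Rivera is ranked higher on 3+1+5+2 = 11 ballots, Tanaka on 6. Rivera wins 11–6.
Rivera vs Pham: 8 to 9, Pham.
Ahmed vs Blum: Ahmed preferred on 6+2 = 8 ballots; Blum wins 9–8.
Ahmed vs Novak: Ahmed preferred on 1 ballot; Novak wins 16–1.
Ahmed vs Tanaka: 3+1+2 = 6 for Ahmed, 11 for Tanaka — Tanaka by 11–6.
Ahmed vs Pham: 14 to 3, Ahmed.
Blum vs Novak: 1 for Blum, 16 for Novak — Novak by 16–1.
Blum vs Tanaka: 3+1 = 4 for Blum, 13 for Tanaka — Tanaka by 13–4.
Blum vs Pham: Blum is ranked higher on 6+1+5 = 12 ballots, Pham on 5. Blum wins 12–5.
Novak vs Tanaka: Novak preferred on 3+1+5+2 = 11 ballots; Novak wins 11–6.
Novak vs Pham: 6+5+2 = 13 for Novak, 4 for Pham — Novak by 13–4.
Tanaka vs Pham: 6+5+2 = 13 for Tanaka, 4 for Pham — Tanaka by 13–4.
Every nominee loses at least once (Rivera loses to Pham; Ahmed loses to Rivera; Blum loses to Rivera; Novak loses to Rivera; Tanaka loses to Rivera; Pham loses to Ahmed). The majority relation contains the cycle Rivera > Ahmed > Pham > Rivera, so there is no Condorcet winner.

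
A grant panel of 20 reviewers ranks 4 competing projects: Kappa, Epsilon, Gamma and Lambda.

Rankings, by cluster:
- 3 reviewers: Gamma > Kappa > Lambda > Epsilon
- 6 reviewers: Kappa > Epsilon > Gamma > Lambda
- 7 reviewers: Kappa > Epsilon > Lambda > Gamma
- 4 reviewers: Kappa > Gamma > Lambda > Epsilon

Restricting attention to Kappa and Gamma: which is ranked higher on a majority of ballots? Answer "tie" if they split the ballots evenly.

Kappa

Ballots ranking Kappa above Gamma: 6 + 7 + 4 = 17.
Ballots ranking Gamma above Kappa: 20 − 17 = 3.
Kappa wins the head-to-head 17–3.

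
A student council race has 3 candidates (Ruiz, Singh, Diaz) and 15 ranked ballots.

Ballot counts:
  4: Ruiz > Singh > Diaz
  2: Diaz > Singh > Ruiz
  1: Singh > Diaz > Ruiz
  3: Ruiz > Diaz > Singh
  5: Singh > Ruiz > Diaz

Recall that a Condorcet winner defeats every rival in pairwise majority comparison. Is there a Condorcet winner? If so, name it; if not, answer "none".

Singh

Head-to-head results (15 voters):
Ruiz vs Singh: 7 to 8, Singh.
Ruiz vs Diaz: Ruiz is ranked higher on 4+3+5 = 12 ballots, Diaz on 3. Ruiz wins 12–3.
Singh–Diaz: Singh 10–5.
Singh defeats every rival head-to-head and is the Condorcet winner.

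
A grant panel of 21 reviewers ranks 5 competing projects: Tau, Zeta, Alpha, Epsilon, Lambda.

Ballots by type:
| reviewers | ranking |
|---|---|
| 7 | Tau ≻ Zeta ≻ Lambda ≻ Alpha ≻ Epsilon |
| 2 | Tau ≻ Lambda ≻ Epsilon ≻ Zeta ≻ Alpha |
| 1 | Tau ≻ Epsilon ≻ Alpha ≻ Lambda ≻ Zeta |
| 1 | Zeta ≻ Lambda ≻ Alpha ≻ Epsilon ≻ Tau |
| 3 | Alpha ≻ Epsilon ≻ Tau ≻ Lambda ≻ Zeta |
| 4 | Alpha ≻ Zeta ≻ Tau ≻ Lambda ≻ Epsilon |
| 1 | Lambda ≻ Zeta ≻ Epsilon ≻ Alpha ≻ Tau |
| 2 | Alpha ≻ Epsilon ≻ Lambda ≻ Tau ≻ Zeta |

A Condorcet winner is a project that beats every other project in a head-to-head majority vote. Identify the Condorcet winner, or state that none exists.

Check each pair by majority over 21 ballots:
Tau vs Zeta: Tau is ranked higher on 7+2+1+3+2 = 15 ballots, Zeta on 6. Tau wins 15–6.
Tau vs Alpha: Tau preferred on 7+2+1 = 10 ballots; Alpha wins 11–10.
Tau vs Epsilon: 7+2+1+4 = 14 for Tau, 7 for Epsilon — Tau by 14–7.
Tau vs Lambda: Tau preferred on 7+2+1+3+4 = 17 ballots; Tau wins 17–4.
Zeta vs Alpha: Zeta preferred on 7+2+1+1 = 11 ballots; Zeta wins 11–10.
Zeta vs Epsilon: 7+1+4+1 = 13 for Zeta, 8 for Epsilon — Zeta by 13–8.
Zeta vs Lambda: Zeta is ranked higher on 7+1+4 = 12 ballots, Lambda on 9. Zeta wins 12–9.
Alpha vs Epsilon: Alpha preferred on 7+1+3+4+2 = 17 ballots; Alpha wins 17–4.
Alpha vs Lambda: 10 to 11, Lambda.
Epsilon vs Lambda: Epsilon is ranked higher on 1+3+2 = 6 ballots, Lambda on 15. Lambda wins 15–6.
Every project loses at least once (Tau loses to Alpha; Zeta loses to Tau; Alpha loses to Zeta; Epsilon loses to Tau; Lambda loses to Tau). The majority relation contains the cycle Tau beats Zeta beats Alpha beats Tau, so there is no Condorcet winner.

none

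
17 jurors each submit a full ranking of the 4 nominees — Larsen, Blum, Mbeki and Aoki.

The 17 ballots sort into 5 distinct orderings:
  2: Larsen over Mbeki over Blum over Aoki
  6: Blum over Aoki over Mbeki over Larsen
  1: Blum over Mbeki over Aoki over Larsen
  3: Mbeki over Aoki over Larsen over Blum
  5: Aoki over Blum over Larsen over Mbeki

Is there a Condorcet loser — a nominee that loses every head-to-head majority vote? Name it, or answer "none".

Head-to-head results (17 jurors):
Larsen vs Blum: 2+3 = 5 for Larsen, 12 for Blum — Blum by 12–5.
Larsen vs Mbeki: 2+5 = 7 for Larsen, 10 for Mbeki — Mbeki by 10–7.
Larsen vs Aoki: Aoki, 15–2.
Blum vs Mbeki: Blum is ranked higher on 6+1+5 = 12 ballots, Mbeki on 5. Blum wins 12–5.
Blum vs Aoki: Blum, 9–8.
Mbeki vs Aoki: Aoki, 11–6.
Only Larsen has no wins; Larsen is the Condorcet loser.

Larsen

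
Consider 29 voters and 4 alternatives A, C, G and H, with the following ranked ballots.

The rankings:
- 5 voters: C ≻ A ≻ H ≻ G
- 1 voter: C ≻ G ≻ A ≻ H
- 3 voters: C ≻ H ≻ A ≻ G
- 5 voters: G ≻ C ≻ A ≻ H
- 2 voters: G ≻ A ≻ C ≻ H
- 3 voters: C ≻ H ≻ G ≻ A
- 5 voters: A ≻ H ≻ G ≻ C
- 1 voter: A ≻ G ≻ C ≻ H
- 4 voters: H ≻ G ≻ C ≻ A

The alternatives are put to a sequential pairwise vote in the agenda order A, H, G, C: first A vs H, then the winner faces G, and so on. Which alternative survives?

G

Round 1: A vs H — 19–10, A advances.
Round 2: A vs G — 14–15, G advances.
Round 3: G vs C — 17–12, G advances.
G survives the agenda.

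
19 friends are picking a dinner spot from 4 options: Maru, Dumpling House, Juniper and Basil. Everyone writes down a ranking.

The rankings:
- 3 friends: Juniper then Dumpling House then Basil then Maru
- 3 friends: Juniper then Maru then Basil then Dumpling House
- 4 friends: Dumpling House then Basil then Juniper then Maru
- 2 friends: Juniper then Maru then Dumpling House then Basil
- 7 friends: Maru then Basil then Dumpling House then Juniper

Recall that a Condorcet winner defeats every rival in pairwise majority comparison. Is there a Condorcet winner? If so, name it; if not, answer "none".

Check each pair by majority over 19 ballots:
Maru vs Dumpling House: 3+2+7 = 12 for Maru, 7 for Dumpling House — Maru by 12–7.
Maru vs Juniper: Maru is ranked higher on 7 ballots, Juniper on 12. Juniper wins 12–7.
Maru–Basil: Maru 12–7.
Dumpling House vs Juniper: Dumpling House, 11–8.
Dumpling House–Basil: Basil 10–9.
Juniper vs Basil: 3+3+2 = 8 for Juniper, 11 for Basil — Basil by 11–8.
Each restaurant drops at least one matchup (Maru loses to Juniper; Dumpling House loses to Maru; Juniper loses to Dumpling House; Basil loses to Maru); the cycle Maru → Dumpling House → Juniper → Maru rules out a Condorcet winner.

none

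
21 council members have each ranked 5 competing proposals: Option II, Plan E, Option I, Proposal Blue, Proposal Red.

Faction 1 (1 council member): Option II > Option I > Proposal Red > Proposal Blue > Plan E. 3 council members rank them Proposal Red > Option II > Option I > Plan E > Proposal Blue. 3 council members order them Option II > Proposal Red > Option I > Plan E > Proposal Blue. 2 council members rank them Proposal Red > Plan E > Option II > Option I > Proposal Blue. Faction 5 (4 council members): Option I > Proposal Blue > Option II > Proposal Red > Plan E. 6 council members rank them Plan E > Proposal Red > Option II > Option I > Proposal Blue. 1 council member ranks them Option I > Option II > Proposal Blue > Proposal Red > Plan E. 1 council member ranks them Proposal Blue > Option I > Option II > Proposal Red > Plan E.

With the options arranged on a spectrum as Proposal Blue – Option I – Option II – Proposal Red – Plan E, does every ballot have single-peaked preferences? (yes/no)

Axis positions: Proposal Blue=1, Option I=2, Option II=3, Proposal Red=4, Plan E=5.
Faction 1 (peak Option II at position 3): ranking walks positions 3-2-4-1-5, expanding outward from the peak — single-peaked.
Faction 2 (peak Proposal Red at position 4): ranking walks positions 4-3-2-5-1, expanding outward from the peak — single-peaked.
Faction 3 (peak Option II at position 3): ranking walks positions 3-4-2-5-1, expanding outward from the peak — single-peaked.
Faction 4 (peak Proposal Red at position 4): ranking walks positions 4-5-3-2-1, expanding outward from the peak — single-peaked.
Faction 5 (peak Option I at position 2): ranking walks positions 2-1-3-4-5, expanding outward from the peak — single-peaked.
Faction 6 (peak Plan E at position 5): ranking walks positions 5-4-3-2-1, expanding outward from the peak — single-peaked.
Faction 7 (peak Option I at position 2): ranking walks positions 2-3-1-4-5, expanding outward from the peak — single-peaked.
Faction 8 (peak Proposal Blue at position 1): ranking walks positions 1-2-3-4-5, expanding outward from the peak — single-peaked.
Every ranking is single-peaked on this axis.

yes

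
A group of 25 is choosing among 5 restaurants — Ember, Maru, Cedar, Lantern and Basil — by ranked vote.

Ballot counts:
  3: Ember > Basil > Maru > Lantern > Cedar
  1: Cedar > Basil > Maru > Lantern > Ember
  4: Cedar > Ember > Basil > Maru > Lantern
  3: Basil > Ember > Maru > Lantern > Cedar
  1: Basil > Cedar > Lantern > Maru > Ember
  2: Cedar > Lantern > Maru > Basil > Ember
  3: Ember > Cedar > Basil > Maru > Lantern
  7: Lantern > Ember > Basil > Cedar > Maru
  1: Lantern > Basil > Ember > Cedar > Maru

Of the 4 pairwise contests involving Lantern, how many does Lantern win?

Lantern against each rival (25 friends):
Lantern vs Ember: Ember wins 13–12.
Lantern vs Maru: Lantern is ranked higher on 1+2+7+1 = 11 ballots, Maru on 14. Maru wins 14–11.
Lantern vs Cedar: Lantern wins 14–11.
Lantern vs Basil: Lantern preferred on 2+7+1 = 10 ballots; Basil wins 15–10.
Lantern beats Cedar; loses to Ember, Maru, Basil — 1 pairwise win.

1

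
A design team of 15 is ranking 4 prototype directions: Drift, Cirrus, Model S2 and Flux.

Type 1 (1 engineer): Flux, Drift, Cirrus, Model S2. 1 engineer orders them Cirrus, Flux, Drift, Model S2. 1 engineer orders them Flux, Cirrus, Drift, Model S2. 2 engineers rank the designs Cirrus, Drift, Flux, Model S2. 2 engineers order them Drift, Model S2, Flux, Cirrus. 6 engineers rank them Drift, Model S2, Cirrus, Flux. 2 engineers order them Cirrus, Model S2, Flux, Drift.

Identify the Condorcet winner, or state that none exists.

Pairwise majorities:
Drift vs Cirrus: Drift, 9–6.
Drift vs Model S2: Drift wins 13–2.
Drift vs Flux: Drift is ranked higher on 2+2+6 = 10 ballots, Flux on 5. Drift wins 10–5.
Cirrus–Model S2: Model S2 8–7.
Cirrus vs Flux: Cirrus wins 11–4.
Model S2 vs Flux: 2+6+2 = 10 for Model S2, 5 for Flux — Model S2 by 10–5.
Only Drift has no losses; Drift is the Condorcet winner.

Drift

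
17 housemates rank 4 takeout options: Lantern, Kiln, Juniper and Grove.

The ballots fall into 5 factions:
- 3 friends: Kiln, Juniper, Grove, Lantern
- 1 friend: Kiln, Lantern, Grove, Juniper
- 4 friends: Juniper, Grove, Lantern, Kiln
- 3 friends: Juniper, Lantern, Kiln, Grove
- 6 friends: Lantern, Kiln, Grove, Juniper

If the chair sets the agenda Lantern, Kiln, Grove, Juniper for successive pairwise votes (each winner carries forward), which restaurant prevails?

Juniper

Round 1: Lantern vs Kiln — 13–4, Lantern advances.
Round 2: Lantern vs Grove — 10–7, Lantern advances.
Round 3: Lantern vs Juniper — 7–10, Juniper advances.
Juniper survives the agenda.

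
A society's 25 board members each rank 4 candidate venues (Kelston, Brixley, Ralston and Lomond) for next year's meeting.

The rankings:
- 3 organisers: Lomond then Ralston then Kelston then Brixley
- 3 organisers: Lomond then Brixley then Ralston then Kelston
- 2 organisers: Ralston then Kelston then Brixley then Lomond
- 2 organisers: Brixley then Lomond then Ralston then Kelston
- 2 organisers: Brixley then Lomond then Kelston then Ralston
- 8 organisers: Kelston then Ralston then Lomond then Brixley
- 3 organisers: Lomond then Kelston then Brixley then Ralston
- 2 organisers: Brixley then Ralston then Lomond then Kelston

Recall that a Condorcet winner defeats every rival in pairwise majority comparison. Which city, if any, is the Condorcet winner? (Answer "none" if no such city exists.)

Lomond

Check each pair by majority over 25 ballots:
Kelston vs Brixley: 3+2+8+3 = 16 for Kelston, 9 for Brixley — Kelston by 16–9.
Kelston vs Ralston: Kelston is ranked higher on 2+8+3 = 13 ballots, Ralston on 12. Kelston wins 13–12.
Kelston vs Lomond: Lomond, 15–10.
Brixley vs Ralston: 3+2+2+3+2 = 12 for Brixley, 13 for Ralston — Ralston by 13–12.
Brixley vs Lomond: 2+2+2+2 = 8 for Brixley, 17 for Lomond — Lomond by 17–8.
Ralston vs Lomond: Lomond wins 13–12.
Lomond beats each of Kelston, Brixley, Ralston — Lomond is the Condorcet winner.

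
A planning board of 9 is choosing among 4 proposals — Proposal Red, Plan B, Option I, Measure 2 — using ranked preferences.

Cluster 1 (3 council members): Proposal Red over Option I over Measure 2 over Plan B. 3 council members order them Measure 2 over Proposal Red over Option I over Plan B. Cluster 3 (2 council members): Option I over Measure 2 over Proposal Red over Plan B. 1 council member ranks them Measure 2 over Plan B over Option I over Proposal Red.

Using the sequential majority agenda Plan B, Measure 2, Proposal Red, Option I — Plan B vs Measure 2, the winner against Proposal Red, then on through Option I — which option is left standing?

Option I

Round 1: Plan B vs Measure 2 — 0–9, Measure 2 advances.
Round 2: Measure 2 vs Proposal Red — 6–3, Measure 2 advances.
Round 3: Measure 2 vs Option I — 4–5, Option I advances.
The agenda winner is Option I.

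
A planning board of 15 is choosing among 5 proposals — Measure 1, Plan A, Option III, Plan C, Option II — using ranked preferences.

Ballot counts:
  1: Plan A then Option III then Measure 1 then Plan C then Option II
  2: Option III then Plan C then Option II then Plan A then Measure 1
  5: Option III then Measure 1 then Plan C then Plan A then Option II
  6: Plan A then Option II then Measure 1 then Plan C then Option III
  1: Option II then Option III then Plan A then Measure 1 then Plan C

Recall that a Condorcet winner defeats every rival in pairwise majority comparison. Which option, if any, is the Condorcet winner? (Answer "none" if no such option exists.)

Head-to-head results (15 council members):
Measure 1 vs Plan A: Plan A, 10–5.
Measure 1–Option III: Option III 9–6.
Measure 1 vs Plan C: Measure 1 wins 13–2.
Measure 1–Option II: Option II 9–6.
Plan A vs Option III: Option III, 8–7.
Plan A–Plan C: Plan A 8–7.
Plan A–Option II: Plan A 12–3.
Option III vs Plan C: Option III, 9–6.
Option III vs Option II: Option III wins 8–7.
Plan C vs Option II: Plan C, 8–7.
Option III wins every pairwise contest, so Option III is the Condorcet winner.

Option III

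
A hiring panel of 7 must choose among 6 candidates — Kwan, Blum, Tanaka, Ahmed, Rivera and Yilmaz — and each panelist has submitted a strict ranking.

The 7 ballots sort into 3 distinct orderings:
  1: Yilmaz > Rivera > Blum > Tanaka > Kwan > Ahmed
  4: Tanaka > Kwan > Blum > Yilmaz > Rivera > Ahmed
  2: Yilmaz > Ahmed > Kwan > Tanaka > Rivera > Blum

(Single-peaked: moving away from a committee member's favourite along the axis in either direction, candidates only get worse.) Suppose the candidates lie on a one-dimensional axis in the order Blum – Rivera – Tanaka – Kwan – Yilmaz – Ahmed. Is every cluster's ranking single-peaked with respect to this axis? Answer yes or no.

no

Axis positions: Blum=1, Rivera=2, Tanaka=3, Kwan=4, Yilmaz=5, Ahmed=6.
Cluster 1: ranking walks positions 5-2-1-3-4-6; Rivera is ranked above Kwan even though Kwan lies between Rivera and the peak Yilmaz on the axis — preferences dip and rise again. Not single-peaked.
Cluster 2: ranking walks positions 3-4-1-5-2-6; Blum is ranked above Rivera even though Rivera lies between Blum and the peak Tanaka on the axis — preferences dip and rise again. Not single-peaked.
Cluster 3 (peak Yilmaz at position 5): ranking walks positions 5-6-4-3-2-1, expanding outward from the peak — single-peaked.
Cluster 1 violates single-peakedness, so the profile is not single-peaked on this axis.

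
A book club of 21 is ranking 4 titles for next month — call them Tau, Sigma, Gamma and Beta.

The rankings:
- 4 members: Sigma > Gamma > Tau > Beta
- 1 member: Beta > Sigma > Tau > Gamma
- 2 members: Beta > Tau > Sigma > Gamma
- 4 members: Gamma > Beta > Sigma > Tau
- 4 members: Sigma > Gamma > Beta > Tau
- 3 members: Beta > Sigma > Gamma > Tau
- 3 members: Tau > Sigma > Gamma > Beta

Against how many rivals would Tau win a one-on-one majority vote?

0

Tau against each rival (21 members):
Tau–Sigma: Sigma 16–5.
Tau vs Gamma: 6 to 15, Gamma.
Tau vs Beta: Tau is ranked higher on 4+3 = 7 ballots, Beta on 14. Beta wins 14–7.
Tau beats no one; loses to Sigma, Gamma, Beta — 0 pairwise wins.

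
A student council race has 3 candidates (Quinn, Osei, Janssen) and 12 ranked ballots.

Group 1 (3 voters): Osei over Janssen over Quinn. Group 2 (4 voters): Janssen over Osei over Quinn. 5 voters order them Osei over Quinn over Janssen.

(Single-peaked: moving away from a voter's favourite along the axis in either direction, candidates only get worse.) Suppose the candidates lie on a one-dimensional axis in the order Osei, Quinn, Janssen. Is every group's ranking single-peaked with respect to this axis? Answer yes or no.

no

Axis positions: Osei=1, Quinn=2, Janssen=3.
Group 1: ranking walks positions 1-3-2; Janssen is ranked above Quinn even though Quinn lies between Janssen and the peak Osei on the axis — preferences dip and rise again. Not single-peaked.
Group 2: ranking walks positions 3-1-2; Osei is ranked above Quinn even though Quinn lies between Osei and the peak Janssen on the axis — preferences dip and rise again. Not single-peaked.
Group 3 (peak Osei at position 1): ranking walks positions 1-2-3, expanding outward from the peak — single-peaked.
Group 1 violates single-peakedness, so the profile is not single-peaked on this axis.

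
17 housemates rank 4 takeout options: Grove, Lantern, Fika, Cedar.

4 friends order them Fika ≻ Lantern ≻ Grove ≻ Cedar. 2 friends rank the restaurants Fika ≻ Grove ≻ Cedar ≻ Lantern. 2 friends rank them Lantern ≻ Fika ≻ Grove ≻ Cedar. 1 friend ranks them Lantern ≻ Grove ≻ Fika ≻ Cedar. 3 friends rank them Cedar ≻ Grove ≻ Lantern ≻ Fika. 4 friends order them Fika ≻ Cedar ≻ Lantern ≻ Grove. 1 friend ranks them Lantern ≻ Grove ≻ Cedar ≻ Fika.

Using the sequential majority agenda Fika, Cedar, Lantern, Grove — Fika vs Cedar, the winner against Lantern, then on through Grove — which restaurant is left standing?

Fika

Round 1: Fika vs Cedar — 13–4, Fika advances.
Round 2: Fika vs Lantern — 10–7, Fika advances.
Round 3: Fika vs Grove — 12–5, Fika advances.
Fika survives the agenda.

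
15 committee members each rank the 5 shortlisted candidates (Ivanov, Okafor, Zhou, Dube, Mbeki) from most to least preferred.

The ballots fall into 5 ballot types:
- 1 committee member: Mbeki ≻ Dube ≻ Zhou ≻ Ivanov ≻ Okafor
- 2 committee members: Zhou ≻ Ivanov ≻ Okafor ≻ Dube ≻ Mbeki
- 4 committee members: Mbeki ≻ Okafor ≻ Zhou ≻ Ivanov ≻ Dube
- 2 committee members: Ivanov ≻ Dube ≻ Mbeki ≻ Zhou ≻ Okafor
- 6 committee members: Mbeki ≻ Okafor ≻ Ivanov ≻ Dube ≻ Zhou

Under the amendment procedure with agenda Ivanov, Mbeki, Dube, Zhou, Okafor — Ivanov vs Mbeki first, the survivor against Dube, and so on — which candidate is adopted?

Round 1: Ivanov vs Mbeki — 4–11, Mbeki advances.
Round 2: Mbeki vs Dube — 11–4, Mbeki advances.
Round 3: Mbeki vs Zhou — 13–2, Mbeki advances.
Round 4: Mbeki vs Okafor — 13–2, Mbeki advances.
Mbeki survives the agenda.

Mbeki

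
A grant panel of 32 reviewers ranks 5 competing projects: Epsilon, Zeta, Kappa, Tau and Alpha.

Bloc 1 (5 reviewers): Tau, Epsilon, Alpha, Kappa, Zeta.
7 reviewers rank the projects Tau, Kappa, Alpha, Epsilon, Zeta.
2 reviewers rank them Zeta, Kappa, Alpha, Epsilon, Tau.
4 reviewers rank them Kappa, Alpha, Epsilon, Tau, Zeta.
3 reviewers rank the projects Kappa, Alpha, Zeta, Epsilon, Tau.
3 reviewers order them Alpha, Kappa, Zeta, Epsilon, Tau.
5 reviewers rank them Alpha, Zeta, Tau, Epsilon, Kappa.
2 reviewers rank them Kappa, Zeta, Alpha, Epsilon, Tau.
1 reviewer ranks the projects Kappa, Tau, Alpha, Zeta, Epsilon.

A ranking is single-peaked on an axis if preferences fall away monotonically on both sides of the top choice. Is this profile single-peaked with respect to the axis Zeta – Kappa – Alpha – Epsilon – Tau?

Axis positions: Zeta=1, Kappa=2, Alpha=3, Epsilon=4, Tau=5.
Bloc 1 (peak Tau at position 5): ranking walks positions 5-4-3-2-1, expanding outward from the peak — single-peaked.
Bloc 2: ranking walks positions 5-2-3-4-1; Kappa is ranked above Epsilon even though Epsilon lies between Kappa and the peak Tau on the axis — preferences dip and rise again. Not single-peaked.
Bloc 3 (peak Zeta at position 1): ranking walks positions 1-2-3-4-5, expanding outward from the peak — single-peaked.
Bloc 4 (peak Kappa at position 2): ranking walks positions 2-3-4-5-1, expanding outward from the peak — single-peaked.
Bloc 5 (peak Kappa at position 2): ranking walks positions 2-3-1-4-5, expanding outward from the peak — single-peaked.
Bloc 6 (peak Alpha at position 3): ranking walks positions 3-2-1-4-5, expanding outward from the peak — single-peaked.
Bloc 7: ranking walks positions 3-1-5-4-2; Zeta is ranked above Kappa even though Kappa lies between Zeta and the peak Alpha on the axis — preferences dip and rise again. Not single-peaked.
Bloc 8 (peak Kappa at position 2): ranking walks positions 2-1-3-4-5, expanding outward from the peak — single-peaked.
Bloc 9: ranking walks positions 2-5-3-1-4; Tau is ranked above Alpha even though Alpha lies between Tau and the peak Kappa on the axis — preferences dip and rise again. Not single-peaked.
Bloc 2 violates single-peakedness, so the profile is not single-peaked on this axis.

no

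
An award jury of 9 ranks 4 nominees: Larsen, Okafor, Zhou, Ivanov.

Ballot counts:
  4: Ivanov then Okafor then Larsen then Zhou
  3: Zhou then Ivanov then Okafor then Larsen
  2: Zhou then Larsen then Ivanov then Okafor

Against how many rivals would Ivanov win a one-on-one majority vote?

Ivanov against each rival (9 jurors):
Ivanov vs Larsen: Ivanov wins 7–2.
Ivanov–Okafor: Ivanov 9–0.
Ivanov–Zhou: Zhou 5–4.
Ivanov beats Larsen, Okafor; loses to Zhou — 2 pairwise wins.

2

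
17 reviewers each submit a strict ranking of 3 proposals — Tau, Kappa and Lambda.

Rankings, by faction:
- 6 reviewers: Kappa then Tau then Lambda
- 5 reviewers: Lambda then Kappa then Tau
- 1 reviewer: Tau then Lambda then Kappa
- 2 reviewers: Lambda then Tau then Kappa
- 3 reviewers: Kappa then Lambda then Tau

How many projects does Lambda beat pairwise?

Lambda against each rival (17 reviewers):
Lambda vs Tau: Lambda is ranked higher on 5+2+3 = 10 ballots, Tau on 7. Lambda wins 10–7.
Lambda vs Kappa: 8 to 9, Kappa.
Lambda beats Tau; loses to Kappa — 1 pairwise win.

1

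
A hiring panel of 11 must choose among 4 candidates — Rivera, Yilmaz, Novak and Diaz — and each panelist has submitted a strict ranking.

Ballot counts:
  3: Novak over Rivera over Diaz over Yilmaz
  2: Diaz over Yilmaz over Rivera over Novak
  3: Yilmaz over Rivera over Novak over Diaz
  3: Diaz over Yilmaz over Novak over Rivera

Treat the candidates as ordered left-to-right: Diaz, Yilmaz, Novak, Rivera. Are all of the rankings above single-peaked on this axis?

Axis positions: Diaz=1, Yilmaz=2, Novak=3, Rivera=4.
Bloc 1: ranking walks positions 3-4-1-2; Diaz is ranked above Yilmaz even though Yilmaz lies between Diaz and the peak Novak on the axis — preferences dip and rise again. Not single-peaked.
Bloc 2: ranking walks positions 1-2-4-3; Rivera is ranked above Novak even though Novak lies between Rivera and the peak Diaz on the axis — preferences dip and rise again. Not single-peaked.
Bloc 3: ranking walks positions 2-4-3-1; Rivera is ranked above Novak even though Novak lies between Rivera and the peak Yilmaz on the axis — preferences dip and rise again. Not single-peaked.
Bloc 4 (peak Diaz at position 1): ranking walks positions 1-2-3-4, expanding outward from the peak — single-peaked.
Bloc 1 violates single-peakedness, so the profile is not single-peaked on this axis.

no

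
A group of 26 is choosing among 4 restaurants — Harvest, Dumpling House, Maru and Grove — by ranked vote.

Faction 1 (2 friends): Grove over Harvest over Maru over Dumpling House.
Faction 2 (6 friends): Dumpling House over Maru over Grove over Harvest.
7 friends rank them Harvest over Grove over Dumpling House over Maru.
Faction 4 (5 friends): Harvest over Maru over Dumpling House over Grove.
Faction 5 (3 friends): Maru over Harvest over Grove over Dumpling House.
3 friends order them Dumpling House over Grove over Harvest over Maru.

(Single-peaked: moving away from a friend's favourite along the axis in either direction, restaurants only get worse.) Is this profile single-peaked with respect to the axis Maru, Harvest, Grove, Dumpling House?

Axis positions: Maru=1, Harvest=2, Grove=3, Dumpling House=4.
Faction 1 (peak Grove at position 3): ranking walks positions 3-2-1-4, expanding outward from the peak — single-peaked.
Faction 2: ranking walks positions 4-1-3-2; Maru is ranked above Grove even though Grove lies between Maru and the peak Dumpling House on the axis — preferences dip and rise again. Not single-peaked.
Faction 3 (peak Harvest at position 2): ranking walks positions 2-3-4-1, expanding outward from the peak — single-peaked.
Faction 4: ranking walks positions 2-1-4-3; Dumpling House is ranked above Grove even though Grove lies between Dumpling House and the peak Harvest on the axis — preferences dip and rise again. Not single-peaked.
Faction 5 (peak Maru at position 1): ranking walks positions 1-2-3-4, expanding outward from the peak — single-peaked.
Faction 6 (peak Dumpling House at position 4): ranking walks positions 4-3-2-1, expanding outward from the peak — single-peaked.
Faction 2 violates single-peakedness, so the profile is not single-peaked on this axis.

no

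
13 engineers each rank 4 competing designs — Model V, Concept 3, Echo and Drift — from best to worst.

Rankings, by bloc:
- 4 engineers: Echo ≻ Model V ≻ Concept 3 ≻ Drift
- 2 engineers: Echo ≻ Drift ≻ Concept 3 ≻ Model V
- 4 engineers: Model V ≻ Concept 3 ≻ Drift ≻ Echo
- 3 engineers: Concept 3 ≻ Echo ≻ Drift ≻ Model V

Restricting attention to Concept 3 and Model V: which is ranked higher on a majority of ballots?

Ballots ranking Concept 3 above Model V: 2 + 3 = 5.
Ballots ranking Model V above Concept 3: 13 − 5 = 8.
Model V wins the head-to-head 8–5.

Model V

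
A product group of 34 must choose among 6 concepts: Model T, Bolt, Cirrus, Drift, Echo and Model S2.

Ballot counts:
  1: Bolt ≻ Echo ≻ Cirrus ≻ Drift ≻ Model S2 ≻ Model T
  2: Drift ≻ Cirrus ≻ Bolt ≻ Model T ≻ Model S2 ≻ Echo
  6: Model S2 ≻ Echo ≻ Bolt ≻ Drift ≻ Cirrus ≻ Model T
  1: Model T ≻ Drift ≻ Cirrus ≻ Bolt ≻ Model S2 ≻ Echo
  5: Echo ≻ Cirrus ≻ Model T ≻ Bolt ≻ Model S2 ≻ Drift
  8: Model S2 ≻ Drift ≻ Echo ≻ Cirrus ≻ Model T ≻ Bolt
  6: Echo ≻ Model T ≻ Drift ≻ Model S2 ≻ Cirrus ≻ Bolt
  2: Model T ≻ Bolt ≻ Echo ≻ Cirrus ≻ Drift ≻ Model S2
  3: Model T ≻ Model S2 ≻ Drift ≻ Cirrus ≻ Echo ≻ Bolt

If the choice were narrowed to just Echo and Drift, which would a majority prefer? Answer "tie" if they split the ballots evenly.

Echo

Ballots ranking Echo above Drift: 1 + 6 + 5 + 6 + 2 = 20.
Ballots ranking Drift above Echo: 34 − 20 = 14.
Echo wins the head-to-head 20–14.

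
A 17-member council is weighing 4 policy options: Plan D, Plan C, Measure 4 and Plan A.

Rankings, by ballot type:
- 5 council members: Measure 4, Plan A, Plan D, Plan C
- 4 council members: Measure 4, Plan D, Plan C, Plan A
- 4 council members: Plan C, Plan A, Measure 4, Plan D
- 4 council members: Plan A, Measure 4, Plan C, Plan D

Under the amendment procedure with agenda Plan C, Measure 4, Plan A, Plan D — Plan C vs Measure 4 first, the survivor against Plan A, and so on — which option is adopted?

Round 1: Plan C vs Measure 4 — 4–13, Measure 4 advances.
Round 2: Measure 4 vs Plan A — 9–8, Measure 4 advances.
Round 3: Measure 4 vs Plan D — 17–0, Measure 4 advances.
The agenda winner is Measure 4.

Measure 4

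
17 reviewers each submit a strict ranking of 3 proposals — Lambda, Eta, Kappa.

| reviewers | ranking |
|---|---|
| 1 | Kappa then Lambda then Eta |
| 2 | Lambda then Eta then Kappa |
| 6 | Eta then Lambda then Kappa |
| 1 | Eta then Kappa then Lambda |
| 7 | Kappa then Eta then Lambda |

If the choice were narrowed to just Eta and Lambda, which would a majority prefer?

Ballots ranking Eta above Lambda: 6 + 1 + 7 = 14.
Ballots ranking Lambda above Eta: 17 − 14 = 3.
Eta wins the head-to-head 14–3.

Eta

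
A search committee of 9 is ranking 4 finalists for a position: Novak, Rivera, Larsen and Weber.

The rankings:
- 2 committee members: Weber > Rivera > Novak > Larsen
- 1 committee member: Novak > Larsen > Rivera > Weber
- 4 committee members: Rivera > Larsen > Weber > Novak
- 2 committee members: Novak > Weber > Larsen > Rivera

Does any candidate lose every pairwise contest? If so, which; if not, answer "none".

none

Head-to-head results (9 committee members):
Novak vs Rivera: Rivera, 6–3.
Novak vs Larsen: Novak is ranked higher on 2+1+2 = 5 ballots, Larsen on 4. Novak wins 5–4.
Novak vs Weber: Novak preferred on 1+2 = 3 ballots; Weber wins 6–3.
Rivera vs Larsen: Rivera wins 6–3.
Rivera vs Weber: Rivera is ranked higher on 1+4 = 5 ballots, Weber on 4. Rivera wins 5–4.
Larsen–Weber: Larsen 5–4.
No candidate is winless: Novak beats Larsen; Rivera beats Novak; Larsen beats Weber; Weber beats Novak. There is no Condorcet loser.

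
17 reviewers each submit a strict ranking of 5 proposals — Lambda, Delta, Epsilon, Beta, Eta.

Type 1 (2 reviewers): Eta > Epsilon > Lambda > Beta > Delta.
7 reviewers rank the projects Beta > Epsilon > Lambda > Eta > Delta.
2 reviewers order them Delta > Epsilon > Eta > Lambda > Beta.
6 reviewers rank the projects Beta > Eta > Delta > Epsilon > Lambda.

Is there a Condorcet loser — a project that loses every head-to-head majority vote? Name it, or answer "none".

Pairwise majorities:
Lambda vs Delta: Lambda preferred on 2+7 = 9 ballots; Lambda wins 9–8.
Lambda vs Epsilon: Epsilon, 17–0.
Lambda vs Beta: Beta wins 13–4.
Lambda vs Eta: 7 for Lambda, 10 for Eta — Eta by 10–7.
Delta vs Epsilon: Epsilon wins 9–8.
Delta vs Beta: Beta wins 15–2.
Delta vs Eta: Eta wins 15–2.
Epsilon vs Beta: 4 to 13, Beta.
Epsilon–Eta: Epsilon 9–8.
Beta vs Eta: 7+6 = 13 for Beta, 4 for Eta — Beta by 13–4.
Only Delta has no wins; Delta is the Condorcet loser.

Delta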